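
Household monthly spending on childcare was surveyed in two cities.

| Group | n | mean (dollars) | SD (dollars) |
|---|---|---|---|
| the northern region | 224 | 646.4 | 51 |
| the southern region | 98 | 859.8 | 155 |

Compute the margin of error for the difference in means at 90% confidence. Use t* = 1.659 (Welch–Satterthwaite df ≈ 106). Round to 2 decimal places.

26.58

SE₁ = s₁/√n₁ = 51/√224 = 3.4076; SE₂ = 155/√98 = 15.6574.
Independent samples, unequal variances: SE_diff = √(SE₁² + SE₂²) = √(11.61173776 + 245.15417476) = 16.0239.
t* = 1.659, so margin of error = 1.659 × 16.0239 = 26.5837.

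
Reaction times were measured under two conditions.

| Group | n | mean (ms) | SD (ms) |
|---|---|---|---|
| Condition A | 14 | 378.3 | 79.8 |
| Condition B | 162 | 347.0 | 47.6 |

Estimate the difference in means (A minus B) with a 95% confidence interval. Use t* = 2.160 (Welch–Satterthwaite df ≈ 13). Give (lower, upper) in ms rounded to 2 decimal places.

(-15.47, 78.07)

Per-group SEs: s₁/√n₁ = 79.8/√14 = 21.3274, s₂/√n₂ = 47.6/√162 = 3.7398.
Unpooled SE of the difference: √(454.85799076 + 13.98610404) = 21.6528.
Margin of error = t* · SE = 2.160 × 21.6528 = 46.7700.
x̄₁ − x̄₂ = 378.3 − 347.0 = 31.3000.
CI: 31.3000 ± 46.7700 = (-15.47, 78.07).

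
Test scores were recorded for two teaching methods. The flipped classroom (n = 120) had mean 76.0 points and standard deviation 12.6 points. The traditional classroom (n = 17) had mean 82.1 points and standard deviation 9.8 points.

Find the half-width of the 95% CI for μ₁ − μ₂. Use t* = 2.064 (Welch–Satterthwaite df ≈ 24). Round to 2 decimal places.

5.45

SE₁ = s₁/√n₁ = 12.6/√120 = 1.1502; SE₂ = 9.8/√17 = 2.3768.
Independent samples, unequal variances: SE_diff = √(SE₁² + SE₂²) = √(1.32296004 + 5.64917824) = 2.6405.
t* = 2.064, so margin of error = 2.064 × 2.6405 = 5.4500.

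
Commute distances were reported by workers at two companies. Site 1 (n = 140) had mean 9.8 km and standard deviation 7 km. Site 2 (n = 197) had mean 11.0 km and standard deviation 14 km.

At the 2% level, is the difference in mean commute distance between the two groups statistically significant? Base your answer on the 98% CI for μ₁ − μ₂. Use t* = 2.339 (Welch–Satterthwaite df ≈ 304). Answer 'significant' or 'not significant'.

not significant

Per-group SEs: s₁/√n₁ = 7/√140 = 0.5916, s₂/√n₂ = 14/√197 = 0.9975.
Unpooled SE of the difference: √(0.34999056 + 0.99500625) = 1.1597.
Margin of error = t* · SE = 2.339 × 1.1597 = 2.7125.
x̄₁ − x̄₂ = 9.8 − 11.0 = -1.2000.
CI: -1.2000 ± 2.7125 = (-3.9125, 1.5125).
The interval (-3.9125, 1.5125) contains 0, so the difference is not significant.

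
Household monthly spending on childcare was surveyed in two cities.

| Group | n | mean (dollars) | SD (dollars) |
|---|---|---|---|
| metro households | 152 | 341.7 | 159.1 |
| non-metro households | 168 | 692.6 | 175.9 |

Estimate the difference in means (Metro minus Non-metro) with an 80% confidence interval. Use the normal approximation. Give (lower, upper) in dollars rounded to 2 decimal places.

SE₁ = s₁/√n₁ = 159.1/√152 = 12.9047; SE₂ = 175.9/√168 = 13.5710.
Independent samples, unequal variances: SE_diff = √(SE₁² + SE₂²) = √(166.53128209 + 184.172041) = 18.7271.
z* = 1.282, so margin of error = 1.282 × 18.7271 = 24.0081.
Difference in means = 341.7 − 692.6 = -350.9000.
-350.9000 ± 24.0081 → (-374.91, -326.89).

(-374.91, -326.89)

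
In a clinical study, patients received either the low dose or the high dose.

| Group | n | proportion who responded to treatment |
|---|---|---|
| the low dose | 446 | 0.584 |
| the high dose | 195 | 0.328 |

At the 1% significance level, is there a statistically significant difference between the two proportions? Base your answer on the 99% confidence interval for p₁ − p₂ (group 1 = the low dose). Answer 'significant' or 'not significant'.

SE₁ = √(p̂₁(1−p̂₁)/n₁) = √(0.5840·0.4160/446) = 0.02334; SE₂ = √(0.3280·0.6720/195) = 0.03362.
Independent samples: SE of the difference = √(SE₁² + SE₂²) = √(0.0005447556 + 0.0011303044) = 0.04093.
z* for 99% confidence is 2.576, so the margin of error is 2.576 × 0.04093 = 0.10544.
Point estimate p̂₁ − p̂₂ = 0.5840 − 0.3280 = 0.2560.
0.2560 ± 0.10544 → (0.15056, 0.36144).
The interval (0.15056, 0.36144) does not contain 0, so the difference is significant.

significant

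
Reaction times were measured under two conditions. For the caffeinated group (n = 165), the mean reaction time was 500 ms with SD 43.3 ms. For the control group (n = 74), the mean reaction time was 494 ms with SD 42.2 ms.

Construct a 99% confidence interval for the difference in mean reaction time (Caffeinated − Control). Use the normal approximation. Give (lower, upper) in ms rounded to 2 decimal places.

Standard errors of each mean: 43.3/√165 = 3.3709 and 42.2/√74 = 4.9057.
SE(x̄₁ − x̄₂) = √(3.3709² + 4.9057²) = 5.9522 for independent samples with unequal variances.
With z* = 2.576, the margin is 2.576 × 5.9522 = 15.3329.
x̄₁ − x̄₂ = 500 − 494 = 6.0000; the interval is 6.0000 ± 15.3329 = (-9.33, 21.33).

(-9.33, 21.33)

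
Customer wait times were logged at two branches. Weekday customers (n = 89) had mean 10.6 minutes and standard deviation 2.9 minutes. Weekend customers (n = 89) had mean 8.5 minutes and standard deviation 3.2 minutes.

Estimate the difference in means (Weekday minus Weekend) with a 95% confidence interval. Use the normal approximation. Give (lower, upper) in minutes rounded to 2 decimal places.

Standard errors of each mean: 2.9/√89 = 0.3074 and 3.2/√89 = 0.3392.
SE(x̄₁ − x̄₂) = √(0.3074² + 0.3392²) = 0.4578 for independent samples with unequal variances.
With z* = 1.960, the margin is 1.960 × 0.4578 = 0.8973.
x̄₁ − x̄₂ = 10.6 − 8.5 = 2.1000; the interval is 2.1000 ± 0.8973 = (1.20, 3.00).

(1.20, 3.00)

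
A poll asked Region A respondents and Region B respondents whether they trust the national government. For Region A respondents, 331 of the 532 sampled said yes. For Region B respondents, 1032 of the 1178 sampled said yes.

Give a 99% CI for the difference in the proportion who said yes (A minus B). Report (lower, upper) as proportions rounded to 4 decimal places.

(-0.3134, -0.1944)

First, p̂₁ = 331/532 = 0.6222; p̂₂ = 1032/1178 = 0.8761.
The two standard errors are √(0.6222×0.3778/532) = 0.02102 and √(0.8761×0.1239/1178) = 0.00960.
Because the samples are independent, SE_diff = √(0.02102² + 0.00960²) = 0.02311.
Using z* = 2.576 for 99%, ME = 2.576 × 0.02311 = 0.05953.
p̂₁ − p̂₂ = -0.2539; interval -0.2539 ± 0.05953 gives (-0.3134, -0.1944).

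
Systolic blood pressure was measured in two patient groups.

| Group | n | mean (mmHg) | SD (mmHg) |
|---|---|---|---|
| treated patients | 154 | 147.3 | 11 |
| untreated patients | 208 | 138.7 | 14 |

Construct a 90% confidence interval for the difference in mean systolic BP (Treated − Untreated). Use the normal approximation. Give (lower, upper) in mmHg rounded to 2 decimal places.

Standard errors of each mean: 11/√154 = 0.8864 and 14/√208 = 0.9707.
SE(x̄₁ − x̄₂) = √(0.8864² + 0.9707²) = 1.3145 for independent samples with unequal variances.
With z* = 1.645, the margin is 1.645 × 1.3145 = 2.1624.
x̄₁ − x̄₂ = 147.3 − 138.7 = 8.6000; the interval is 8.6000 ± 2.1624 = (6.44, 10.76).

(6.44, 10.76)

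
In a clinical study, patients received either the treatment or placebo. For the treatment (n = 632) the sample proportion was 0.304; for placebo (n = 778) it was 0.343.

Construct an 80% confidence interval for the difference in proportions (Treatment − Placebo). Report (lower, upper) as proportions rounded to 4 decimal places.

(-0.0710, -0.0070)

SE₁ = √(p̂₁(1−p̂₁)/n₁) = √(0.3040·0.6960/632) = 0.01830; SE₂ = √(0.3430·0.6570/778) = 0.01702.
Independent samples: SE of the difference = √(SE₁² + SE₂²) = √(0.00033489 + 0.0002896804) = 0.02499.
z* for 80% confidence is 1.282, so the margin of error is 1.282 × 0.02499 = 0.03204.
Point estimate p̂₁ − p̂₂ = 0.3040 − 0.3430 = -0.0390.
-0.0390 ± 0.03204 → (-0.0710, -0.0070).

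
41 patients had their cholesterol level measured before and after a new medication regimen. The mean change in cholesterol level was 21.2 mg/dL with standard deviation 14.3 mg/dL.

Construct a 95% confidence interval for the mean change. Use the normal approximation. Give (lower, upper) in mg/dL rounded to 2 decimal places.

(16.82, 25.58)

Paired design: SE = s_d/√n = 14.3/√41 = 2.2333.
z* = 1.960; margin of error = 1.960 × 2.2333 = 4.3773.
21.2 ± 4.3773 → (16.82, 25.58).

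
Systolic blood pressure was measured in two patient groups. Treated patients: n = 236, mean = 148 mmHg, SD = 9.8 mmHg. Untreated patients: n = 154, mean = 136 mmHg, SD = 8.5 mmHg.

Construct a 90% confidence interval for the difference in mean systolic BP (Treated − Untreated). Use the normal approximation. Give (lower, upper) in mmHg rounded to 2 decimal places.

(10.46, 13.54)

SE₁ = s₁/√n₁ = 9.8/√236 = 0.6379; SE₂ = 8.5/√154 = 0.6849.
Independent samples, unequal variances: SE_diff = √(SE₁² + SE₂²) = √(0.40691641 + 0.46908801) = 0.9360.
z* = 1.645, so margin of error = 1.645 × 0.9360 = 1.5397.
Difference in means = 148 − 136 = 12.0000.
12.0000 ± 1.5397 → (10.46, 13.54).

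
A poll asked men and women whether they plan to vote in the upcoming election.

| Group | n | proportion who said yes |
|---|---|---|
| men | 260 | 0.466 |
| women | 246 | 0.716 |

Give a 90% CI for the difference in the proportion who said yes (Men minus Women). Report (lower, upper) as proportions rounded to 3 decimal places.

(-0.319, -0.181)

Each SE is √(p̂(1−p̂)/n): √(0.4660·0.5340/260) = 0.03094 and √(0.7160·0.2840/246) = 0.02875.
SE(p̂₁ − p̂₂) = √(SE₁² + SE₂²) = √(0.0009572836 + 0.0008265625) = 0.04224, since the two samples are independent.
At 90% confidence z* = 1.645; margin = 1.645 × 0.04224 = 0.06948.
The difference is 0.4660 − 0.7160 = -0.2500, so the interval is -0.2500 ± 0.06948 = (-0.319, -0.181).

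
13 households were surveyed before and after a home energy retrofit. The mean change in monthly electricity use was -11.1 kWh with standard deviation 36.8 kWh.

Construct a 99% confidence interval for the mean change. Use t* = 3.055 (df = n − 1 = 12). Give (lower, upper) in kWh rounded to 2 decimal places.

This is a matched-pairs design, so SE = s_d/√n = 36.8/√13 = 10.2065.
Margin = 3.055 × 10.2065 = 31.1809; the interval is -11.1 ± 31.1809 = (-42.28, 20.08).

(-42.28, 20.08)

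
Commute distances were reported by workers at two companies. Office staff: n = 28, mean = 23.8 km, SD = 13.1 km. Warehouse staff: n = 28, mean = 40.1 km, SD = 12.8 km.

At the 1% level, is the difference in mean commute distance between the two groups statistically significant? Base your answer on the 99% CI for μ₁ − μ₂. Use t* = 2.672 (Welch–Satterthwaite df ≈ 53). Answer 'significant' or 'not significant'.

Per-group SEs: s₁/√n₁ = 13.1/√28 = 2.4757, s₂/√n₂ = 12.8/√28 = 2.4190.
Unpooled SE of the difference: √(6.12909049 + 5.851561) = 3.4613.
Margin of error = t* · SE = 2.672 × 3.4613 = 9.2486.
x̄₁ − x̄₂ = 23.8 − 40.1 = -16.3000.
CI: -16.3000 ± 9.2486 = (-25.5486, -7.0514).
The interval (-25.5486, -7.0514) does not contain 0, so the difference is significant.

significant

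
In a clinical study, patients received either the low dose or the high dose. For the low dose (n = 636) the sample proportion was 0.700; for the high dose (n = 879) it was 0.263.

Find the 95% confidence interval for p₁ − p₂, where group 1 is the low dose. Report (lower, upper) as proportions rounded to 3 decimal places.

(0.391, 0.483)

Each SE is √(p̂(1−p̂)/n): √(0.7000·0.3000/636) = 0.01817 and √(0.2630·0.7370/879) = 0.01485.
SE(p̂₁ − p̂₂) = √(SE₁² + SE₂²) = √(0.0003301489 + 0.0002205225) = 0.02347, since the two samples are independent.
At 95% confidence z* = 1.960; margin = 1.960 × 0.02347 = 0.04600.
The difference is 0.7000 − 0.2630 = 0.4370, so the interval is 0.4370 ± 0.04600 = (0.391, 0.483).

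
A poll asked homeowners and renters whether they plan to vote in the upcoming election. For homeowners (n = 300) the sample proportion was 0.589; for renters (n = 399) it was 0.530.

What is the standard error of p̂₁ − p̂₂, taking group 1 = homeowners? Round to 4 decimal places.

0.0378

The two standard errors are √(0.5890×0.4110/300) = 0.02841 and √(0.5300×0.4700/399) = 0.02499.
Because the samples are independent, SE_diff = √(0.02841² + 0.02499²) = 0.03784.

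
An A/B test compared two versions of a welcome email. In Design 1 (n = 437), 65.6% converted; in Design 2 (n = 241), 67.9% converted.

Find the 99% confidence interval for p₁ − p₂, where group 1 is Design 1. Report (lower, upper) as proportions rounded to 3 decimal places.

SE₁ = √(p̂₁(1−p̂₁)/n₁) = √(0.6560·0.3440/437) = 0.02272; SE₂ = √(0.6790·0.3210/241) = 0.03007.
Independent samples: SE of the difference = √(SE₁² + SE₂²) = √(0.0005161984 + 0.0009042049) = 0.03769.
z* for 99% confidence is 2.576, so the margin of error is 2.576 × 0.03769 = 0.09709.
Point estimate p̂₁ − p̂₂ = 0.6560 − 0.6790 = -0.0230.
-0.0230 ± 0.09709 → (-0.120, 0.074).

(-0.120, 0.074)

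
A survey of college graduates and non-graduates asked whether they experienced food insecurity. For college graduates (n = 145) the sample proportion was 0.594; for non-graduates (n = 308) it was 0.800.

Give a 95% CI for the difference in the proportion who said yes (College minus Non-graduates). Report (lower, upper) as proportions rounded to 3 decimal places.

(-0.298, -0.114)

Each SE is √(p̂(1−p̂)/n): √(0.5940·0.4060/145) = 0.04078 and √(0.8000·0.2000/308) = 0.02279.
SE(p̂₁ − p̂₂) = √(SE₁² + SE₂²) = √(0.0016630084 + 0.0005193841) = 0.04672, since the two samples are independent.
At 95% confidence z* = 1.960; margin = 1.960 × 0.04672 = 0.09157.
The difference is 0.5940 − 0.8000 = -0.2060, so the interval is -0.2060 ± 0.09157 = (-0.298, -0.114).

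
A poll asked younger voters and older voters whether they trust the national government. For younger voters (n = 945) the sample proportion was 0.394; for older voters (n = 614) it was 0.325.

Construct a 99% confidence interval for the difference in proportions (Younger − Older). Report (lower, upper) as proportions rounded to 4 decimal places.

SE₁ = √(p̂₁(1−p̂₁)/n₁) = √(0.3940·0.6060/945) = 0.01590; SE₂ = √(0.3250·0.6750/614) = 0.01890.
Independent samples: SE of the difference = √(SE₁² + SE₂²) = √(0.00025281 + 0.00035721) = 0.02470.
z* for 99% confidence is 2.576, so the margin of error is 2.576 × 0.02470 = 0.06363.
Point estimate p̂₁ − p̂₂ = 0.3940 − 0.3250 = 0.0690.
0.0690 ± 0.06363 → (0.0054, 0.1326).

(0.0054, 0.1326)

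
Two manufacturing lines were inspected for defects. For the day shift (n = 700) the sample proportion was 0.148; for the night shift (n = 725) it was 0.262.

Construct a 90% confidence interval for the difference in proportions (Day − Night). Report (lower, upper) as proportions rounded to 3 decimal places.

(-0.149, -0.079)

SE₁ = √(p̂₁(1−p̂₁)/n₁) = √(0.1480·0.8520/700) = 0.01342; SE₂ = √(0.2620·0.7380/725) = 0.01633.
Independent samples: SE of the difference = √(SE₁² + SE₂²) = √(0.0001800964 + 0.0002666689) = 0.02114.
z* for 90% confidence is 1.645, so the margin of error is 1.645 × 0.02114 = 0.03478.
Point estimate p̂₁ − p̂₂ = 0.1480 − 0.2620 = -0.1140.
-0.1140 ± 0.03478 → (-0.149, -0.079).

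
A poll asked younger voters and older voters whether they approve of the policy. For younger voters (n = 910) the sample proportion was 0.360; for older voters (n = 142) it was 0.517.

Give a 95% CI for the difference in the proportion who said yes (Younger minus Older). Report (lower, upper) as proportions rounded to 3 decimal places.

(-0.245, -0.069)

The two standard errors are √(0.3600×0.6400/910) = 0.01591 and √(0.5170×0.4830/142) = 0.04193.
Because the samples are independent, SE_diff = √(0.01591² + 0.04193²) = 0.04485.
Using z* = 1.960 for 95%, ME = 1.960 × 0.04485 = 0.08791.
p̂₁ − p̂₂ = -0.1570; interval -0.1570 ± 0.08791 gives (-0.245, -0.069).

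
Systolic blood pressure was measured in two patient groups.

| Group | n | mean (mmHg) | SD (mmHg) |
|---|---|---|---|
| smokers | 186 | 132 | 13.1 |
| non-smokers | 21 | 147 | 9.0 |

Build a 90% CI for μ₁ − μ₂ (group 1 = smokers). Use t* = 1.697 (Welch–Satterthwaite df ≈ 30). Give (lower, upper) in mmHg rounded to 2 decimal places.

SE₁ = s₁/√n₁ = 13.1/√186 = 0.9605; SE₂ = 9.0/√21 = 1.9640.
Independent samples, unequal variances: SE_diff = √(SE₁² + SE₂²) = √(0.92256025 + 3.857296) = 2.1863.
t* = 1.697, so margin of error = 1.697 × 2.1863 = 3.7102.
Difference in means = 132 − 147 = -15.0000.
-15.0000 ± 3.7102 → (-18.71, -11.29).

(-18.71, -11.29)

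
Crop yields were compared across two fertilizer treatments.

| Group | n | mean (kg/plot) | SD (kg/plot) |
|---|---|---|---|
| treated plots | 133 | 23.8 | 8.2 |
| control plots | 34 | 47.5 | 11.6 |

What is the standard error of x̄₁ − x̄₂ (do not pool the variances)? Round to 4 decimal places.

2.1126

Per-group SEs: s₁/√n₁ = 8.2/√133 = 0.7110, s₂/√n₂ = 11.6/√34 = 1.9894.
Unpooled SE of the difference: √(0.505521 + 3.95771236) = 2.1126.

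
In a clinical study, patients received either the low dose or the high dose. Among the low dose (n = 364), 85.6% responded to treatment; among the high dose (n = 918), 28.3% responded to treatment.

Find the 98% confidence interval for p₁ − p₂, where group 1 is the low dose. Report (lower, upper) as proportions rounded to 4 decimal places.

SE₁ = √(p̂₁(1−p̂₁)/n₁) = √(0.8560·0.1440/364) = 0.01840; SE₂ = √(0.2830·0.7170/918) = 0.01487.
Independent samples: SE of the difference = √(SE₁² + SE₂²) = √(0.00033856 + 0.0002211169) = 0.02366.
z* for 98% confidence is 2.326, so the margin of error is 2.326 × 0.02366 = 0.05503.
Point estimate p̂₁ − p̂₂ = 0.8560 − 0.2830 = 0.5730.
0.5730 ± 0.05503 → (0.5180, 0.6280).

(0.5180, 0.6280)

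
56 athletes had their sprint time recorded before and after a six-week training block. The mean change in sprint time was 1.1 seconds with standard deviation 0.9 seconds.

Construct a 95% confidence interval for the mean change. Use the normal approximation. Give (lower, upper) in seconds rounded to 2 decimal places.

Paired design: SE = s_d/√n = 0.9/√56 = 0.1203.
z* = 1.960; margin of error = 1.960 × 0.1203 = 0.2358.
1.1 ± 0.2358 → (0.86, 1.34).

(0.86, 1.34)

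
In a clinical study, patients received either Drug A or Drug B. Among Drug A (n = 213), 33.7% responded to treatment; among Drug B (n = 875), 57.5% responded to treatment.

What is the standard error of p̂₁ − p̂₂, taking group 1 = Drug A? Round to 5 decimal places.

0.03645

SE₁ = √(p̂₁(1−p̂₁)/n₁) = √(0.3370·0.6630/213) = 0.03239; SE₂ = √(0.5750·0.4250/875) = 0.01671.
Independent samples: SE of the difference = √(SE₁² + SE₂²) = √(0.0010491121 + 0.0002792241) = 0.03645.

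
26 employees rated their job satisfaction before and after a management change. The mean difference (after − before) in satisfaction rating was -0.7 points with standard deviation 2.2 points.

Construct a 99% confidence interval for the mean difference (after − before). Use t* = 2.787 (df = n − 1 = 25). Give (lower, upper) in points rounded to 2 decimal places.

(-1.90, 0.50)

This is a matched-pairs design, so SE = s_d/√n = 2.2/√26 = 0.4315.
Margin = 2.787 × 0.4315 = 1.2026; the interval is -0.7 ± 1.2026 = (-1.90, 0.50).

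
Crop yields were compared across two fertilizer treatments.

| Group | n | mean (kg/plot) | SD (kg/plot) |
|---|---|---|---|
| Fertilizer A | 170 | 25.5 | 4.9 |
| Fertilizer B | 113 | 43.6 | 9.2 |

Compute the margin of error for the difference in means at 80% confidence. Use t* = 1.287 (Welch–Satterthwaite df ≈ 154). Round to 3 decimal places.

SE₁ = s₁/√n₁ = 4.9/√170 = 0.3758; SE₂ = 9.2/√113 = 0.8655.
Independent samples, unequal variances: SE_diff = √(SE₁² + SE₂²) = √(0.14122564 + 0.74909025) = 0.9436.
t* = 1.287, so margin of error = 1.287 × 0.9436 = 1.2144.

1.214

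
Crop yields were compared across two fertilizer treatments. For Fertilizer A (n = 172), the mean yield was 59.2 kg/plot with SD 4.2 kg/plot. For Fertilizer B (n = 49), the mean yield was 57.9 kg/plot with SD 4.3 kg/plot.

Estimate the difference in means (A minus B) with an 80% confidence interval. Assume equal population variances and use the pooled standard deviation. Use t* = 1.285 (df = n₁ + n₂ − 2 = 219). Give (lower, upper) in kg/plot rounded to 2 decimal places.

(0.42, 2.18)

s_p = √[((n₁−1)s₁² + (n₂−1)s₂²)/(n₁+n₂−2)] = √[(171·4.2² + 48·4.3²)/219] = 4.2221.
SE = 4.2221·√(1/172 + 1/49) = 0.6837.
With t* = 1.285, margin = 1.285 × 0.6837 = 0.8786.
x̄₁ − x̄₂ = 59.2 − 57.9 = 1.3000; interval 1.3000 ± 0.8786 = (0.42, 2.18).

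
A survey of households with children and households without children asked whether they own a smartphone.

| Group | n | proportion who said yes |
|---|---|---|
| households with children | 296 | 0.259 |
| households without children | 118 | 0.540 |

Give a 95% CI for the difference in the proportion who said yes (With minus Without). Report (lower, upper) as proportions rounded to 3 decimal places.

Each SE is √(p̂(1−p̂)/n): √(0.2590·0.7410/296) = 0.02546 and √(0.5400·0.4600/118) = 0.04588.
SE(p̂₁ − p̂₂) = √(SE₁² + SE₂²) = √(0.0006482116 + 0.0021049744) = 0.05247, since the two samples are independent.
At 95% confidence z* = 1.960; margin = 1.960 × 0.05247 = 0.10284.
The difference is 0.2590 − 0.5400 = -0.2810, so the interval is -0.2810 ± 0.10284 = (-0.384, -0.178).

(-0.384, -0.178)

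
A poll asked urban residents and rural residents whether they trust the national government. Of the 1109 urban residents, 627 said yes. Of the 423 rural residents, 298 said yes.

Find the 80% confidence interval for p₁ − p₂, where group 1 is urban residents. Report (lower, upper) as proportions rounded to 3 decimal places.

(-0.173, -0.105)

First, p̂₁ = 627/1109 = 0.5654; p̂₂ = 298/423 = 0.7045.
The two standard errors are √(0.5654×0.4346/1109) = 0.01489 and √(0.7045×0.2955/423) = 0.02218.
Because the samples are independent, SE_diff = √(0.01489² + 0.02218²) = 0.02671.
Using z* = 1.282 for 80%, ME = 1.282 × 0.02671 = 0.03424.
p̂₁ − p̂₂ = -0.1391; interval -0.1391 ± 0.03424 gives (-0.173, -0.105).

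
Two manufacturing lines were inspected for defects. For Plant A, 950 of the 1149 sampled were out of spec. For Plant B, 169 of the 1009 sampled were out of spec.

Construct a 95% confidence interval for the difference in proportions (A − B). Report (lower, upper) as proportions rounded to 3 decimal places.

p̂₁ = 950/1149 = 0.8268 and p̂₂ = 169/1009 = 0.1675.
SE₁ = √(p̂₁(1−p̂₁)/n₁) = √(0.8268·0.1732/1149) = 0.01116; SE₂ = √(0.1675·0.8325/1009) = 0.01176.
Independent samples: SE of the difference = √(SE₁² + SE₂²) = √(0.0001245456 + 0.0001382976) = 0.01621.
z* for 95% confidence is 1.960, so the margin of error is 1.960 × 0.01621 = 0.03177.
Point estimate p̂₁ − p̂₂ = 0.8268 − 0.1675 = 0.6593.
0.6593 ± 0.03177 → (0.628, 0.691).

(0.628, 0.691)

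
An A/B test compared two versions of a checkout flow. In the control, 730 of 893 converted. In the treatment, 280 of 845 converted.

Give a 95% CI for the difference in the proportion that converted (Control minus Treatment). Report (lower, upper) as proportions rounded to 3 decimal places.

Sample proportions: 730/893 = 0.8175, 280/845 = 0.3314.
Each SE is √(p̂(1−p̂)/n): √(0.8175·0.1825/893) = 0.01293 and √(0.3314·0.6686/845) = 0.01619.
SE(p̂₁ − p̂₂) = √(SE₁² + SE₂²) = √(0.0001671849 + 0.0002621161) = 0.02072, since the two samples are independent.
At 95% confidence z* = 1.960; margin = 1.960 × 0.02072 = 0.04061.
The difference is 0.8175 − 0.3314 = 0.4861, so the interval is 0.4861 ± 0.04061 = (0.445, 0.527).

(0.445, 0.527)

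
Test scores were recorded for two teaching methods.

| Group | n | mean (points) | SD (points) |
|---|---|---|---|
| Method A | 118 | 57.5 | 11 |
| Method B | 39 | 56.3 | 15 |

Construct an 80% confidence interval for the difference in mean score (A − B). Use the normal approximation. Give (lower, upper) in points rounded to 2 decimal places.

(-2.14, 4.54)

Per-group SEs: s₁/√n₁ = 11/√118 = 1.0126, s₂/√n₂ = 15/√39 = 2.4019.
Unpooled SE of the difference: √(1.02535876 + 5.76912361) = 2.6066.
Margin of error = z* · SE = 1.282 × 2.6066 = 3.3417.
x̄₁ − x̄₂ = 57.5 − 56.3 = 1.2000.
CI: 1.2000 ± 3.3417 = (-2.14, 4.54).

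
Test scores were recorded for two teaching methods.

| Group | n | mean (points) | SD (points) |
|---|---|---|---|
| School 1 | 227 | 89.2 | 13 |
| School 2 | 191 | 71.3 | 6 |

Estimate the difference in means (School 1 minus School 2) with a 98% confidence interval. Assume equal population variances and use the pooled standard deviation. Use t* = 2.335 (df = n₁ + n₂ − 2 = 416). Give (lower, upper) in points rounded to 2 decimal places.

Pooled variance s_p² = [226·13² + 190·6²] / (227+191−2) = 108.2548, so s_p = 10.4046.
SE_diff = s_p·√(1/n₁ + 1/n₂) = 10.4046·√(1/227 + 1/191) = 1.0216.
t* = 2.335; margin = 2.335 × 1.0216 = 2.3854.
Difference = 89.2 − 71.3 = 17.9000.
17.9000 ± 2.3854 → (15.51, 20.29).

(15.51, 20.29)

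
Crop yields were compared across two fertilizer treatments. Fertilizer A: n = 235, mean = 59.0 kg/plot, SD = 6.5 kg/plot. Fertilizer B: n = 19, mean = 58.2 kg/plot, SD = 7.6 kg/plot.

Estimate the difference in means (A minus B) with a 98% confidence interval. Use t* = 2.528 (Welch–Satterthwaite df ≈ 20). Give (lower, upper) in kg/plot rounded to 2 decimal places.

Per-group SEs: s₁/√n₁ = 6.5/√235 = 0.4240, s₂/√n₂ = 7.6/√19 = 1.7436.
Unpooled SE of the difference: √(0.179776 + 3.04014096) = 1.7944.
Margin of error = t* · SE = 2.528 × 1.7944 = 4.5362.
x̄₁ − x̄₂ = 59.0 − 58.2 = 0.8000.
CI: 0.8000 ± 4.5362 = (-3.74, 5.34).

(-3.74, 5.34)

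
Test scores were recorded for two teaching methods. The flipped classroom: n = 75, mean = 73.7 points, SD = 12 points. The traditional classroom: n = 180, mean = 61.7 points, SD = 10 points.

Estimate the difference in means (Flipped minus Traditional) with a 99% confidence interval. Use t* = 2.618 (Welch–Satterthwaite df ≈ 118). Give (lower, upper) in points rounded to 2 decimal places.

Per-group SEs: s₁/√n₁ = 12/√75 = 1.3856, s₂/√n₂ = 10/√180 = 0.7454.
Unpooled SE of the difference: √(1.91988736 + 0.55562116) = 1.5734.
Margin of error = t* · SE = 2.618 × 1.5734 = 4.1192.
x̄₁ − x̄₂ = 73.7 − 61.7 = 12.0000.
CI: 12.0000 ± 4.1192 = (7.88, 16.12).

(7.88, 16.12)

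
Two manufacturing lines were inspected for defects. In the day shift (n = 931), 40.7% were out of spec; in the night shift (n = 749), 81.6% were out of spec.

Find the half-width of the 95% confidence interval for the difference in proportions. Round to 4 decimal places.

Each SE is √(p̂(1−p̂)/n): √(0.4070·0.5930/931) = 0.01610 and √(0.8160·0.1840/749) = 0.01416.
SE(p̂₁ − p̂₂) = √(SE₁² + SE₂²) = √(0.00025921 + 0.0002005056) = 0.02144, since the two samples are independent.
At 95% confidence z* = 1.960; margin = 1.960 × 0.02144 = 0.04202.

0.0420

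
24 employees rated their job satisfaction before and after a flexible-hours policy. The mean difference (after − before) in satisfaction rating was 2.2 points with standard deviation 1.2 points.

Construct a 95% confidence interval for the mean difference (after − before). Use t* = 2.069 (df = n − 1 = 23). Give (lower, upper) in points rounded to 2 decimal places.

Paired design: SE = s_d/√n = 1.2/√24 = 0.2449.
t* = 2.069; margin of error = 2.069 × 0.2449 = 0.5067.
2.2 ± 0.5067 → (1.69, 2.71).

(1.69, 2.71)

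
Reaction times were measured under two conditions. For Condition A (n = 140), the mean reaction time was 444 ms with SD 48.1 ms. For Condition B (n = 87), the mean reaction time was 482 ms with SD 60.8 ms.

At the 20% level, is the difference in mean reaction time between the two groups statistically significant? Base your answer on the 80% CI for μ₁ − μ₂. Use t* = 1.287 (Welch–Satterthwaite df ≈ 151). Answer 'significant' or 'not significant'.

significant

Standard errors of each mean: 48.1/√140 = 4.0652 and 60.8/√87 = 6.5184.
SE(x̄₁ − x̄₂) = √(4.0652² + 6.5184²) = 7.6821 for independent samples with unequal variances.
With t* = 1.287, the margin is 1.287 × 7.6821 = 9.8869.
x̄₁ − x̄₂ = 444 − 482 = -38.0000; the interval is -38.0000 ± 9.8869 = (-47.8869, -28.1131).
The interval (-47.8869, -28.1131) does not contain 0, so the difference is significant.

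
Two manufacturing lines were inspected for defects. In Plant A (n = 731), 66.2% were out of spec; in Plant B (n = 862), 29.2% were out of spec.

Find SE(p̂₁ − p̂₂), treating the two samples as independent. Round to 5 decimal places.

The two standard errors are √(0.6620×0.3380/731) = 0.01750 and √(0.2920×0.7080/862) = 0.01549.
Because the samples are independent, SE_diff = √(0.01750² + 0.01549²) = 0.02337.

0.02337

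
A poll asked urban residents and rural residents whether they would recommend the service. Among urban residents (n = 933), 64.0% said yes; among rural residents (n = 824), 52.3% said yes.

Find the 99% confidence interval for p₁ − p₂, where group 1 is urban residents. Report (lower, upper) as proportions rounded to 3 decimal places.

(0.057, 0.177)

SE₁ = √(p̂₁(1−p̂₁)/n₁) = √(0.6400·0.3600/933) = 0.01571; SE₂ = √(0.5230·0.4770/824) = 0.01740.
Independent samples: SE of the difference = √(SE₁² + SE₂²) = √(0.0002468041 + 0.00030276) = 0.02344.
z* for 99% confidence is 2.576, so the margin of error is 2.576 × 0.02344 = 0.06038.
Point estimate p̂₁ − p̂₂ = 0.6400 − 0.5230 = 0.1170.
0.1170 ± 0.06038 → (0.057, 0.177).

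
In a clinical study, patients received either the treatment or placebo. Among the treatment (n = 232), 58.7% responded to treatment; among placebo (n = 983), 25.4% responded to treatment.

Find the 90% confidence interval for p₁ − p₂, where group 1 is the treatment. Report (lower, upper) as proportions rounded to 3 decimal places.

SE₁ = √(p̂₁(1−p̂₁)/n₁) = √(0.5870·0.4130/232) = 0.03233; SE₂ = √(0.2540·0.7460/983) = 0.01388.
Independent samples: SE of the difference = √(SE₁² + SE₂²) = √(0.0010452289 + 0.0001926544) = 0.03518.
z* for 90% confidence is 1.645, so the margin of error is 1.645 × 0.03518 = 0.05787.
Point estimate p̂₁ − p̂₂ = 0.5870 − 0.2540 = 0.3330.
0.3330 ± 0.05787 → (0.275, 0.391).

(0.275, 0.391)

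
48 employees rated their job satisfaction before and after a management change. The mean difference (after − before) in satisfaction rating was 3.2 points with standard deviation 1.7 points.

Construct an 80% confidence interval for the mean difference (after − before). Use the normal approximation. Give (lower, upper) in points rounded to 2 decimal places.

(2.89, 3.51)

This is a matched-pairs design, so SE = s_d/√n = 1.7/√48 = 0.2454.
Margin = 1.282 × 0.2454 = 0.3146; the interval is 3.2 ± 0.3146 = (2.89, 3.51).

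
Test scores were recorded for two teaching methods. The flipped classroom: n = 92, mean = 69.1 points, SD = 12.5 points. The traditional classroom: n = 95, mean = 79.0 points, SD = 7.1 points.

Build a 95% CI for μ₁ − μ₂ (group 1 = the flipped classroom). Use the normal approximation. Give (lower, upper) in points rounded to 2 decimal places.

(-12.83, -6.97)

Standard errors of each mean: 12.5/√92 = 1.3032 and 7.1/√95 = 0.7284.
SE(x̄₁ − x̄₂) = √(1.3032² + 0.7284²) = 1.4929 for independent samples with unequal variances.
With z* = 1.960, the margin is 1.960 × 1.4929 = 2.9261.
x̄₁ − x̄₂ = 69.1 − 79.0 = -9.9000; the interval is -9.9000 ± 2.9261 = (-12.83, -6.97).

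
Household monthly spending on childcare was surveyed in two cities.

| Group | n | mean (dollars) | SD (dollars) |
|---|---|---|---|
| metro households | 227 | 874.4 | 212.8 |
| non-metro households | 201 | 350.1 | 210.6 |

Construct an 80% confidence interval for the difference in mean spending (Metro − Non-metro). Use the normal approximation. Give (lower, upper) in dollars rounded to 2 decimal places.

(498.02, 550.58)

Standard errors of each mean: 212.8/√227 = 14.1240 and 210.6/√201 = 14.8546.
SE(x̄₁ − x̄₂) = √(14.1240² + 14.8546²) = 20.4975 for independent samples with unequal variances.
With z* = 1.282, the margin is 1.282 × 20.4975 = 26.2778.
x̄₁ − x̄₂ = 874.4 − 350.1 = 524.3000; the interval is 524.3000 ± 26.2778 = (498.02, 550.58).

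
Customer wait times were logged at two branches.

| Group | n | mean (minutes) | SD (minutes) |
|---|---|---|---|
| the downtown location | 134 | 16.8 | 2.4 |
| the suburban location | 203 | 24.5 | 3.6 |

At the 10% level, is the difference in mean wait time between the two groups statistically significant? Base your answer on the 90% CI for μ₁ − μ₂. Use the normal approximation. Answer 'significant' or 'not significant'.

significant

SE₁ = s₁/√n₁ = 2.4/√134 = 0.2073; SE₂ = 3.6/√203 = 0.2527.
Independent samples, unequal variances: SE_diff = √(SE₁² + SE₂²) = √(0.04297329 + 0.06385729) = 0.3268.
z* = 1.645, so margin of error = 1.645 × 0.3268 = 0.5376.
Difference in means = 16.8 − 24.5 = -7.7000.
-7.7000 ± 0.5376 → (-8.2376, -7.1624).
The interval (-8.2376, -7.1624) does not contain 0, so the difference is significant.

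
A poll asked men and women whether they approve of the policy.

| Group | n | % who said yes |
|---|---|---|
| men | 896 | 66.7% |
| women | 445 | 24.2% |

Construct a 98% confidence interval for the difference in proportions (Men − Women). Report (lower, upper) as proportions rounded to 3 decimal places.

The two standard errors are √(0.6670×0.3330/896) = 0.01574 and √(0.2420×0.7580/445) = 0.02030.
Because the samples are independent, SE_diff = √(0.01574² + 0.02030²) = 0.02569.
Using z* = 2.326 for 98%, ME = 2.326 × 0.02569 = 0.05975.
p̂₁ − p̂₂ = 0.4250; interval 0.4250 ± 0.05975 gives (0.365, 0.485).

(0.365, 0.485)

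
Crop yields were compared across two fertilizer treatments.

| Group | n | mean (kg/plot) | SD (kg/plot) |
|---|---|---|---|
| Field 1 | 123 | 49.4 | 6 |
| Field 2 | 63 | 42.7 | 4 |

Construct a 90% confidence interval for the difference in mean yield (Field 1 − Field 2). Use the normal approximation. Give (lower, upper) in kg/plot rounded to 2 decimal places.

(5.48, 7.92)

SE₁ = s₁/√n₁ = 6/√123 = 0.5410; SE₂ = 4/√63 = 0.5040.
Independent samples, unequal variances: SE_diff = √(SE₁² + SE₂²) = √(0.292681 + 0.254016) = 0.7394.
z* = 1.645, so margin of error = 1.645 × 0.7394 = 1.2163.
Difference in means = 49.4 − 42.7 = 6.7000.
6.7000 ± 1.2163 → (5.48, 7.92).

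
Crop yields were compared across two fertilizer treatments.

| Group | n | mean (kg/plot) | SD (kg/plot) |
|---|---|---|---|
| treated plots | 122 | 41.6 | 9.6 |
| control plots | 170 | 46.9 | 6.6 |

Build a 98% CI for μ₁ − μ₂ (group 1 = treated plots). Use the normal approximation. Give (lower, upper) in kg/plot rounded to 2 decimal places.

(-7.64, -2.96)

Per-group SEs: s₁/√n₁ = 9.6/√122 = 0.8691, s₂/√n₂ = 6.6/√170 = 0.5062.
Unpooled SE of the difference: √(0.75533481 + 0.25623844) = 1.0058.
Margin of error = z* · SE = 2.326 × 1.0058 = 2.3395.
x̄₁ − x̄₂ = 41.6 − 46.9 = -5.3000.
CI: -5.3000 ± 2.3395 = (-7.64, -2.96).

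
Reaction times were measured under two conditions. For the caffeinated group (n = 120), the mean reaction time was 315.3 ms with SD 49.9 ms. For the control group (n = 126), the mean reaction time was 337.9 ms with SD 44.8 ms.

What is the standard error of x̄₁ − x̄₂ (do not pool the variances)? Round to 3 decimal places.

6.056

SE₁ = s₁/√n₁ = 49.9/√120 = 4.5552; SE₂ = 44.8/√126 = 3.9911.
Independent samples, unequal variances: SE_diff = √(SE₁² + SE₂²) = √(20.74984704 + 15.92887921) = 6.0563.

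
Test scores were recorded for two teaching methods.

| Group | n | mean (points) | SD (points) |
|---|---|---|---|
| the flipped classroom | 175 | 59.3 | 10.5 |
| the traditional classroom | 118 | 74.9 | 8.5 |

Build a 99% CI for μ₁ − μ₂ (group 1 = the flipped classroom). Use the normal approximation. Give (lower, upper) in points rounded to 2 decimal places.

Standard errors of each mean: 10.5/√175 = 0.7937 and 8.5/√118 = 0.7825.
SE(x̄₁ − x̄₂) = √(0.7937² + 0.7825²) = 1.1146 for independent samples with unequal variances.
With z* = 2.576, the margin is 2.576 × 1.1146 = 2.8712.
x̄₁ − x̄₂ = 59.3 − 74.9 = -15.6000; the interval is -15.6000 ± 2.8712 = (-18.47, -12.73).

(-18.47, -12.73)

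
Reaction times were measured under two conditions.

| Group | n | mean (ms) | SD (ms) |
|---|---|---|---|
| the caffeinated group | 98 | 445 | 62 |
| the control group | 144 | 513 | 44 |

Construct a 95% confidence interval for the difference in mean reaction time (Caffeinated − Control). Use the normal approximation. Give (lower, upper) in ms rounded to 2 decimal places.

Standard errors of each mean: 62/√98 = 6.2629 and 44/√144 = 3.6667.
SE(x̄₁ − x̄₂) = √(6.2629² + 3.6667²) = 7.2573 for independent samples with unequal variances.
With z* = 1.960, the margin is 1.960 × 7.2573 = 14.2243.
x̄₁ − x̄₂ = 445 − 513 = -68.0000; the interval is -68.0000 ± 14.2243 = (-82.22, -53.78).

(-82.22, -53.78)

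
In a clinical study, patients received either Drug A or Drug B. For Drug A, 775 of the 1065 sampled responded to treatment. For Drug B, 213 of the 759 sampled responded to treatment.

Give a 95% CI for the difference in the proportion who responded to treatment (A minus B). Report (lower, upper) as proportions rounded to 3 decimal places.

p̂₁ = 775/1065 = 0.7277 and p̂₂ = 213/759 = 0.2806.
SE₁ = √(p̂₁(1−p̂₁)/n₁) = √(0.7277·0.2723/1065) = 0.01364; SE₂ = √(0.2806·0.7194/759) = 0.01631.
Independent samples: SE of the difference = √(SE₁² + SE₂²) = √(0.0001860496 + 0.0002660161) = 0.02126.
z* for 95% confidence is 1.960, so the margin of error is 1.960 × 0.02126 = 0.04167.
Point estimate p̂₁ − p̂₂ = 0.7277 − 0.2806 = 0.4471.
0.4471 ± 0.04167 → (0.405, 0.489).

(0.405, 0.489)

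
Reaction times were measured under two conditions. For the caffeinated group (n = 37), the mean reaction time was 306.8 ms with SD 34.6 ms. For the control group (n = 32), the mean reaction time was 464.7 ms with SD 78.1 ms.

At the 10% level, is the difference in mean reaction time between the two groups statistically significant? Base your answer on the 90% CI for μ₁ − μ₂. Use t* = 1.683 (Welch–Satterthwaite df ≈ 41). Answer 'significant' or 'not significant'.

significant

Standard errors of each mean: 34.6/√37 = 5.6882 and 78.1/√32 = 13.8063.
SE(x̄₁ − x̄₂) = √(5.6882² + 13.8063²) = 14.9322 for independent samples with unequal variances.
With t* = 1.683, the margin is 1.683 × 14.9322 = 25.1309.
x̄₁ − x̄₂ = 306.8 − 464.7 = -157.9000; the interval is -157.9000 ± 25.1309 = (-183.0309, -132.7691).
The interval (-183.0309, -132.7691) does not contain 0, so the difference is significant.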